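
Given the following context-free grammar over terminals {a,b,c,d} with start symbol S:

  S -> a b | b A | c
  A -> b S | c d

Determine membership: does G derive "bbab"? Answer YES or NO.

CNF form of G:
  S -> T0 A | T3 T0 | c
  A -> T0 S | T1 T2
  T0 -> b
  T1 -> c
  T2 -> d
  T3 -> a

CYK table (by increasing span):
  cell(0,0) b: {T0}  orig:{}
  cell(1,1) b: {T0}  orig:{}
  cell(2,2) a: {T3}  orig:{}
  cell(3,3) b: {T0}  orig:{}
  cell(0,1) bb: ∅
  cell(1,2) ba: ∅
  cell(2,3) ab: {S}
  cell(0,2) bba: ∅
  cell(1,3) bab: {A}
  cell(0,3) bbab: {S}

S ∈ T[0,3] ⇒ YES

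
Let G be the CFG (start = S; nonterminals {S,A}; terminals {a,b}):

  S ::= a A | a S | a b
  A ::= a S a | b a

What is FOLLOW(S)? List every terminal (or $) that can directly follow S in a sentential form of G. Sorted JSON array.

Compute FIRST by fixpoint:
[1]
  A via A→a S a: +{a}
  A via A→b a: +{b}
  S via S→a A: +{a}
  FIRST(S)={a}  FIRST(A)={a,b}
[2] done
  FIRST(S)={a}  FIRST(A)={a,b}

FOLLOW iteration:
initialize: $ ∈ FOLLOW(S)
pass 1:
  A→a S a: FOLLOW(S) ⊇ FIRST(a) = {a}; new: +{a}
  S→a A: FOLLOW(A) ⊇ FOLLOW(S) ⊇ {$,a}; new: +{$,a}
  S: {$,a}  A: {$,a}
pass 2: — fixpoint
  S: {$,a}  A: {$,a}

FOLLOW(S) = ["$", "a"]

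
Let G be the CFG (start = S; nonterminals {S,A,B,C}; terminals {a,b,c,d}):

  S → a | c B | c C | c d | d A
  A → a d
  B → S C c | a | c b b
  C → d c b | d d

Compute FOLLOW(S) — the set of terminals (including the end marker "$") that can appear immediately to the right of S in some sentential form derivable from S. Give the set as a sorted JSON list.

FIRST sets, iterate to fixpoint:
round 1:
  A via A→a d: +{a}
  B via B→a: +{a}
  B via B→c b b: +{c}
  C via C→d c b: +{d}
  S via S→a: +{a}
  S via S→c B: +{c}
  S via S→d A: +{d}
  S: {a,c,d}  A: {a}  B: {a,c}  C: {d}
round 2:
  B via B→S C c: +{d}
  S: {a,c,d}  A: {a}  B: {a,c,d}  C: {d}
round 3: (stable)
  S: {a,c,d}  A: {a}  B: {a,c,d}  C: {d}

FOLLOW sets:
FOLLOW(S) := {$}
pass 1:
  B→S C c: FOLLOW(S) ⊇ FIRST(C) = {d}; new: +{d}
  B→S C c: FOLLOW(C) ⊇ FIRST(c) = {c}; new: +{c}
  S→c B: FOLLOW(B) ⊇ FOLLOW(S) ⊇ {$,d}; new: +{$,d}
  S→c C: FOLLOW(C) ⊇ FOLLOW(S) ⊇ {$,d}; new: +{$,d}
  S→d A: FOLLOW(A) ⊇ FOLLOW(S) ⊇ {$,d}; new: +{$,d}
  FOLLOW[S]={$,d}  FOLLOW[A]={$,d}  FOLLOW[B]={$,d}  FOLLOW[C]={$,c,d}
pass 2: (no change)
  FOLLOW[S]={$,d}  FOLLOW[A]={$,d}  FOLLOW[B]={$,d}  FOLLOW[C]={$,c,d}

FOLLOW(S) = ["$", "d"]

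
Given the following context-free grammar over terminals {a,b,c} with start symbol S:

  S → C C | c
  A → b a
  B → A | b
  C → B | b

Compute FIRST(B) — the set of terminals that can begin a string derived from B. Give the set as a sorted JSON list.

FIRST iteration:
[1]
  A via A→b a: +{b}
  B via B→A: +{b}
  C via C→B: +{b}
  S via S→C C: +{b}
  S via S→c: +{c}
  FIRST[S]={b,c}  FIRST[A]={b}  FIRST[B]={b}  FIRST[C]={b}
[2] (no change)
  FIRST[S]={b,c}  FIRST[A]={b}  FIRST[B]={b}  FIRST[C]={b}

FIRST(B) = ["b"]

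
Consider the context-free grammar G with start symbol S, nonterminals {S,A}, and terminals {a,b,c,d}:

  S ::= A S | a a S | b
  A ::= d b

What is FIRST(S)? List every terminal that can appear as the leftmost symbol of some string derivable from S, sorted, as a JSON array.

FIRST sets, iterate to fixpoint:
pass 1:
  A via A→d b: +{d}
  S via S→A S: +{d}
  S via S→a a S: +{a}
  S via S→b: +{b}
  FIRST[S]={a,b,d}  FIRST[A]={d}
pass 2: (no change)
  FIRST[S]={a,b,d}  FIRST[A]={d}

FIRST(S) = ["a", "b", "d"]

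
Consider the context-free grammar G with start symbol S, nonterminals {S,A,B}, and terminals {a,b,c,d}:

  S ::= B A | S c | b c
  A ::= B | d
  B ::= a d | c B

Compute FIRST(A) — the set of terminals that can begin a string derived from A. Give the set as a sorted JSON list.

FIRST iteration:
pass 1:
  A via A→d: +{d}
  B via B→a d: +{a}
  B via B→c B: +{c}
  S via S→B A: +{a,c}
  S via S→b c: +{b}
  FIRST[S]={a,b,c}  FIRST[A]={d}  FIRST[B]={a,c}
pass 2:
  A via A→B: +{a,c}
  FIRST[S]={a,b,c}  FIRST[A]={a,c,d}  FIRST[B]={a,c}
pass 3: (no change)
  FIRST[S]={a,b,c}  FIRST[A]={a,c,d}  FIRST[B]={a,c}

FIRST(A) = ["a", "c", "d"]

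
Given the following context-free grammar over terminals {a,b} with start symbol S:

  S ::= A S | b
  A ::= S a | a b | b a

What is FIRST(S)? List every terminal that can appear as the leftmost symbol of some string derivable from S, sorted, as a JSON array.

FIRST iteration:
round 1:
  A via A→a b: +{a}
  A via A→b a: +{b}
  S via S→A S: +{a,b}
  FIRST[S]={a,b}  FIRST[A]={a,b}
round 2: (stable)
  FIRST[S]={a,b}  FIRST[A]={a,b}

FIRST(S) = ["a", "b"]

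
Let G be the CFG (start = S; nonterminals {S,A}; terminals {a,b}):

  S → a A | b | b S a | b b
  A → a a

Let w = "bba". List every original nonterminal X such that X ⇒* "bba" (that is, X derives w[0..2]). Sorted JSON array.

Convert to CNF:
  S -> T0 A | T1 T1 | T1 X2 | b
  A -> T0 T0
  T0 -> a
  T1 -> b
  X2 -> S T0

Fill CYK table bottom-up, restricted to cells inside w[0..2]:
  T[0,0] 'b' = {S,T1}  orig:{S}
  T[1,1] 'b' = {S,T1}  orig:{S}
  T[2,2] 'a' = {T0}  orig:{}
  T[0,1] 'bb' = {S}
  T[1,2] 'ba' = {X2}  orig:{}
  T[0,2] 'bba' = {S,X2}  orig:{S}

Original NTs in T[0,2] deriving "bba": ["S"]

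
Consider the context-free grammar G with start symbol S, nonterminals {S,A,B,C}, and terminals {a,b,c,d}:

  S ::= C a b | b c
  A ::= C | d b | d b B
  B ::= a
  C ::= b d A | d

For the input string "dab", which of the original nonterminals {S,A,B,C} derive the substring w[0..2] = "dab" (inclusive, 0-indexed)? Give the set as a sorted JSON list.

Convert to CNF:
  S -> C X7 | T0 T3
  A -> T0 X4 | T1 T0 | T1 X5 | d
  B -> a
  C -> T0 X6 | d
  T0 -> b
  T1 -> d
  T2 -> a
  T3 -> c
  X4 -> T1 A
  X5 -> T0 B
  X6 -> T1 A
  X7 -> T2 T0

Fill CYK table bottom-up — only the sub-triangle for w[0..2]:
  T[0,0] 'd' = {A,C,T1}  orig:{A,C}
  T[1,1] 'a' = {B,T2}  orig:{B}
  T[2,2] 'b' = {T0}  orig:{}
  T[0,1] 'da' = ∅
  T[1,2] 'ab' = {X7}  orig:{}
  T[0,2] 'dab' = {S}

Original NTs in T[0,2] deriving "dab": ["S"]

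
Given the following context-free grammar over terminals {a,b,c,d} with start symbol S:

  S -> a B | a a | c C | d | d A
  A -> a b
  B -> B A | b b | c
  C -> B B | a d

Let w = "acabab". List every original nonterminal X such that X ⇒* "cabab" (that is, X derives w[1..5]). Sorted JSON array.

Convert to CNF:
  S -> T0 B | T0 T0 | T2 A | T3 C | d
  A -> T0 T1
  B -> B A | T1 T1 | c
  C -> B B | T0 T2
  T0 -> a
  T1 -> b
  T2 -> d
  T3 -> c

CYK fill, restricted to cells inside w[1..5]:
  T[1,1] 'c' = {B,T3}  orig:{B}
  T[2,2] 'a' = {T0}  orig:{}
  T[3,3] 'b' = {T1}  orig:{}
  T[4,4] 'a' = {T0}  orig:{}
  T[5,5] 'b' = {T1}  orig:{}
  T[1,2] 'ca' = ∅
  T[2,3] 'ab' = {A}
  T[3,4] 'ba' = ∅
  T[4,5] 'ab' = {A}
  T[1,3] 'cab' = {B}
  T[2,4] 'aba' = ∅
  T[3,5] 'bab' = ∅
  T[1,4] 'caba' = ∅
  T[2,5] 'abab' = ∅
  T[1,5] 'cabab' = {B}

Original NTs in T[1,5] deriving "cabab": ["B"]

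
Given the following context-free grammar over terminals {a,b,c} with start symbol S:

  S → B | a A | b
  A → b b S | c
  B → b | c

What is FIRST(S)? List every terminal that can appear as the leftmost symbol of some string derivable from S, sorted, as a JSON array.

Compute FIRST by fixpoint:
[1]
  A via A→b b S: +{b}
  A via A→c: +{c}
  B via B→b: +{b}
  B via B→c: +{c}
  S via S→B: +{b,c}
  S via S→a A: +{a}
  S: {a,b,c}  A: {b,c}  B: {b,c}
[2] — fixpoint
  S: {a,b,c}  A: {b,c}  B: {b,c}

FIRST(S) = ["a", "b", "c"]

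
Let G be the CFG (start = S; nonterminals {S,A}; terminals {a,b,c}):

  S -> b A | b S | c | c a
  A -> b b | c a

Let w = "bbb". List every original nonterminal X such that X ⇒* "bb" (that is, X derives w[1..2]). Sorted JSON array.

Convert to CNF:
  S -> T0 A | T0 S | T1 T2 | c
  A -> T0 T0 | T1 T2
  T0 -> b
  T1 -> c
  T2 -> a

CYK fill (cells [i..j] with 1 ≤ i ≤ j ≤ 2 only):
  T[1,1] 'b' = {T0}  orig:{}
  T[2,2] 'b' = {T0}  orig:{}
  T[1,2] 'bb' = {A}

Original NTs in T[1,2] deriving "bb": ["A"]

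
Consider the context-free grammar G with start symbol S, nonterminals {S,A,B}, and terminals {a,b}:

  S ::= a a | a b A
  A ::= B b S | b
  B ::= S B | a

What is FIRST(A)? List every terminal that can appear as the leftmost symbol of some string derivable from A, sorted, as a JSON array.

Compute FIRST by fixpoint:
iter 1:
  A via A→b: +{b}
  B via B→a: +{a}
  S via S→a a: +{a}
  FIRST(S)={a}  FIRST(A)={b}  FIRST(B)={a}
iter 2:
  A via A→B b S: +{a}
  FIRST(S)={a}  FIRST(A)={a,b}  FIRST(B)={a}
iter 3: — fixpoint
  FIRST(S)={a}  FIRST(A)={a,b}  FIRST(B)={a}

FIRST(A) = ["a", "b"]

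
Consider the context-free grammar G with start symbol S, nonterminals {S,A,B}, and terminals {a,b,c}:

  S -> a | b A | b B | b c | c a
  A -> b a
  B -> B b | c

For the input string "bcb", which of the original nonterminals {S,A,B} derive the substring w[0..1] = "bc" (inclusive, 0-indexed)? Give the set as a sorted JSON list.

CNF form of G:
  S -> T0 A | T0 B | T0 T2 | T2 T1 | a
  A -> T0 T1
  B -> B T0 | c
  T0 -> b
  T1 -> a
  T2 -> c

Fill CYK table bottom-up, restricted to cells inside w[0..1]:
  T[0,0] 'b' = {T0}  orig:{}
  T[1,1] 'c' = {B,T2}  orig:{B}
  T[0,1] 'bc' = {S}

Original NTs in T[0,1] deriving "bc": ["S"]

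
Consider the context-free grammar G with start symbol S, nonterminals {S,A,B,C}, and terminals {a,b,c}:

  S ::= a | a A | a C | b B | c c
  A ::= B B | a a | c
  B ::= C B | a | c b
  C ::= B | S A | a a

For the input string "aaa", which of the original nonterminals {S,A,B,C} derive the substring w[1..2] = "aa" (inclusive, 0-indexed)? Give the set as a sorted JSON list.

Convert to CNF:
  S -> T0 A | T0 C | T1 T1 | T2 B | a
  A -> B B | T0 T0 | c
  B -> C B | T1 T2 | a
  C -> C B | S A | T0 T0 | T1 T2 | a
  T0 -> a
  T1 -> c
  T2 -> b

CYK table (by increasing span), restricted to cells inside w[1..2]:
  T[1,1] 'a' = {B,C,S,T0}  orig:{B,C,S}
  T[2,2] 'a' = {B,C,S,T0}  orig:{B,C,S}
  T[1,2] 'aa' = {A,B,C,S}

Original NTs in T[1,2] deriving "aa": ["A", "B", "C", "S"]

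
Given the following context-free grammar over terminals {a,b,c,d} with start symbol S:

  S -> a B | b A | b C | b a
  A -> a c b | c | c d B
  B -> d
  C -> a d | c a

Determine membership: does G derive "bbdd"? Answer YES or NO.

CNF form of G:
  S -> T0 B | T2 A | T2 C | T2 T0
  A -> T0 X4 | T1 X5 | c
  B -> d
  C -> T0 T3 | T1 T0
  T0 -> a
  T1 -> c
  T2 -> b
  T3 -> d
  X4 -> T1 T2
  X5 -> T3 B

CYK fill:
  T[0,0] 'b' = {T2}  orig:{}
  T[1,1] 'b' = {T2}  orig:{}
  T[2,2] 'd' = {B,T3}  orig:{B}
  T[3,3] 'd' = {B,T3}  orig:{B}
  T[0,1] 'bb' = ∅
  T[1,2] 'bd' = ∅
  T[2,3] 'dd' = {X5}  orig:{}
  T[0,2] 'bbd' = ∅
  T[1,3] 'bdd' = ∅
  T[0,3] 'bbdd' = ∅

S ∉ T[0,3] ⇒ NO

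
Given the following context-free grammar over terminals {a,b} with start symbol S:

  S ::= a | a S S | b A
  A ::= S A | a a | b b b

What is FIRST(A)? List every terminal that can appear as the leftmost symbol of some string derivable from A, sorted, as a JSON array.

FIRST sets, iterate to fixpoint:
iter 1:
  A via A→a a: +{a}
  A via A→b b b: +{b}
  S via S→a: +{a}
  S via S→b A: +{b}
  FIRST(S)={a,b}  FIRST(A)={a,b}
iter 2: — fixpoint
  FIRST(S)={a,b}  FIRST(A)={a,b}

FIRST(A) = ["a", "b"]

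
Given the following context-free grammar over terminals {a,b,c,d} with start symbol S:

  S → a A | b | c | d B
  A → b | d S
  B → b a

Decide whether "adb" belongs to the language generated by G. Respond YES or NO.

CNF form of G:
  S -> T0 B | T2 A | b | c
  A -> T0 S | b
  B -> T1 T2
  T0 -> d
  T1 -> b
  T2 -> a

Fill CYK table bottom-up:
  cell(0,0) a: {T2}  orig:{}
  cell(1,1) d: {T0}  orig:{}
  cell(2,2) b: {A,S,T1}  orig:{A,S}
  cell(0,1) ad: ∅
  cell(1,2) db: {A}
  cell(0,2) adb: {S}

S ∈ T[0,2] ⇒ YES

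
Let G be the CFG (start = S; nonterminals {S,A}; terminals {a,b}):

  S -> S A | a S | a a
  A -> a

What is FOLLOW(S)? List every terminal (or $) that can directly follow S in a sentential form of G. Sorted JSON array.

FIRST sets, iterate to fixpoint:
round 1:
  A via A→a: +{a}
  S via S→a S: +{a}
  S: {a}  A: {a}
round 2: — fixpoint
  S: {a}  A: {a}

FOLLOW iteration:
FOLLOW(S) := {$}
iter 1:
  S→S A: FOLLOW(S) ⊇ FIRST(A) = {a}; new: +{a}
  S→S A: FOLLOW(A) ⊇ FOLLOW(S) ⊇ {$,a}; new: +{$,a}
  FOLLOW[S]={$,a}  FOLLOW[A]={$,a}
iter 2: — fixpoint
  FOLLOW[S]={$,a}  FOLLOW[A]={$,a}

FOLLOW(S) = ["$", "a"]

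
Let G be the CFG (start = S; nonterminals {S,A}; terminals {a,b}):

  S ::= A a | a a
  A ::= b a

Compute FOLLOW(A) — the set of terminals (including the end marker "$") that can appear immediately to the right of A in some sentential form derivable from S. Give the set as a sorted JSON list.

FIRST sets, iterate to fixpoint:
iter 1:
  A via A→b a: +{b}
  S via S→A a: +{b}
  S via S→a a: +{a}
  FIRST(S)={a,b}  FIRST(A)={b}
iter 2: (stable)
  FIRST(S)={a,b}  FIRST(A)={b}

Compute FOLLOW by fixpoint:
FOLLOW(S) := {$}
[1]
  S→A a: FOLLOW(A) ⊇ FIRST(a) = {a}; new: +{a}
  S: {$}  A: {a}
[2] done
  S: {$}  A: {a}

FOLLOW(A) = ["a"]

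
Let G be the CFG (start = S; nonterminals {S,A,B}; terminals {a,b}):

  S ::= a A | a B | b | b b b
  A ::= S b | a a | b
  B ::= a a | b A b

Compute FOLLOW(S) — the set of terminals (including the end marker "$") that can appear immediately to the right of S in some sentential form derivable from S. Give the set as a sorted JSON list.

FIRST sets, iterate to fixpoint:
iter 1:
  A via A→a a: +{a}
  A via A→b: +{b}
  B via B→a a: +{a}
  B via B→b A b: +{b}
  S via S→a A: +{a}
  S via S→b: +{b}
  S: {a,b}  A: {a,b}  B: {a,b}
iter 2: — fixpoint
  S: {a,b}  A: {a,b}  B: {a,b}

FOLLOW sets:
initialize: $ ∈ FOLLOW(S)
[1]
  A→S b: FOLLOW(S) ⊇ FIRST(b) = {b}; new: +{b}
  B→b A b: FOLLOW(A) ⊇ FIRST(b) = {b}; new: +{b}
  S→a A: FOLLOW(A) ⊇ FOLLOW(S) ⊇ {$,b}; new: +{$}
  S→a B: FOLLOW(B) ⊇ FOLLOW(S) ⊇ {$,b}; new: +{$,b}
  FOLLOW(S)={$,b}  FOLLOW(A)={$,b}  FOLLOW(B)={$,b}
[2] (stable)
  FOLLOW(S)={$,b}  FOLLOW(A)={$,b}  FOLLOW(B)={$,b}

FOLLOW(S) = ["$", "b"]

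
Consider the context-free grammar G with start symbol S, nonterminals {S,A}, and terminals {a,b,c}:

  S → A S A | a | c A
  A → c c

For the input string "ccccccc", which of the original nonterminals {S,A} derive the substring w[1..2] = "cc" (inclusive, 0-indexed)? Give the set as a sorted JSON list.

Convert to CNF:
  S -> A X1 | T0 A | a
  A -> T0 T0
  T0 -> c
  X1 -> S A

Fill CYK table bottom-up, restricted to cells inside w[1..2]:
  [1..1]={T0}  "c"  orig:{}
  [2..2]={T0}  "c"  orig:{}
  [1..2]={A}  "cc"

Original NTs in T[1,2] deriving "cc": ["A"]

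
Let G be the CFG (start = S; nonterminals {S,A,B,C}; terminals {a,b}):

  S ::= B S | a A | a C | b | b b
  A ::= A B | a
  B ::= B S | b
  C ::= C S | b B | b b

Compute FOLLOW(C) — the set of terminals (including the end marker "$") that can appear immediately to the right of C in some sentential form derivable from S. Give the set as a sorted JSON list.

FIRST sets, iterate to fixpoint:
round 1:
  A via A→a: +{a}
  B via B→b: +{b}
  C via C→b B: +{b}
  S via S→B S: +{b}
  S via S→a A: +{a}
  FIRST(S)={a,b}  FIRST(A)={a}  FIRST(B)={b}  FIRST(C)={b}
round 2: — fixpoint
  FIRST(S)={a,b}  FIRST(A)={a}  FIRST(B)={b}  FIRST(C)={b}

FOLLOW iteration:
seed FOLLOW(S) with $
round 1:
  A→A B: FOLLOW(A) ⊇ FIRST(B) = {b}; new: +{b}
  A→A B: FOLLOW(B) ⊇ FOLLOW(A) ⊇ {b}; new: +{b}
  B→B S: FOLLOW(B) ⊇ FIRST(S) = {a,b}; new: +{a}
  B→B S: FOLLOW(S) ⊇ FOLLOW(B) ⊇ {a,b}; new: +{a,b}
  C→C S: FOLLOW(C) ⊇ FIRST(S) = {a,b}; new: +{a,b}
  S→a A: FOLLOW(A) ⊇ FOLLOW(S) ⊇ {$,a,b}; new: +{$,a}
  S→a C: FOLLOW(C) ⊇ FOLLOW(S) ⊇ {$,a,b}; new: +{$}
  FOLLOW[S]={$,a,b}  FOLLOW[A]={$,a,b}  FOLLOW[B]={a,b}  FOLLOW[C]={$,a,b}
round 2:
  A→A B: FOLLOW(B) ⊇ FOLLOW(A) ⊇ {$,a,b}; new: +{$}
  FOLLOW[S]={$,a,b}  FOLLOW[A]={$,a,b}  FOLLOW[B]={$,a,b}  FOLLOW[C]={$,a,b}
round 3: done
  FOLLOW[S]={$,a,b}  FOLLOW[A]={$,a,b}  FOLLOW[B]={$,a,b}  FOLLOW[C]={$,a,b}

FOLLOW(C) = ["$", "a", "b"]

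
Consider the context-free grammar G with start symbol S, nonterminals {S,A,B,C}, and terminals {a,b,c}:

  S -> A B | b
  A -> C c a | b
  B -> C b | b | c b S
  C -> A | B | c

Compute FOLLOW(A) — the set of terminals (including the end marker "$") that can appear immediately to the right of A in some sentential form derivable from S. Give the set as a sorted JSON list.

Compute FIRST by fixpoint:
[1]
  A via A→b: +{b}
  B via B→b: +{b}
  B via B→c b S: +{c}
  C via C→A: +{b}
  C via C→B: +{c}
  S via S→A B: +{b}
  FIRST(S)={b}  FIRST(A)={b}  FIRST(B)={b,c}  FIRST(C)={b,c}
[2]
  A via A→C c a: +{c}
  S via S→A B: +{c}
  FIRST(S)={b,c}  FIRST(A)={b,c}  FIRST(B)={b,c}  FIRST(C)={b,c}
[3] done
  FIRST(S)={b,c}  FIRST(A)={b,c}  FIRST(B)={b,c}  FIRST(C)={b,c}

Compute FOLLOW by fixpoint:
initialize: $ ∈ FOLLOW(S)
[1]
  A→C c a: FOLLOW(C) ⊇ FIRST(c) = {c}; new: +{c}
  B→C b: FOLLOW(C) ⊇ FIRST(b) = {b}; new: +{b}
  C→A: FOLLOW(A) ⊇ FOLLOW(C) ⊇ {b,c}; new: +{b,c}
  C→B: FOLLOW(B) ⊇ FOLLOW(C) ⊇ {b,c}; new: +{b,c}
  S→A B: FOLLOW(B) ⊇ FOLLOW(S) ⊇ {$}; new: +{$}
  FOLLOW(S)={$}  FOLLOW(A)={b,c}  FOLLOW(B)={$,b,c}  FOLLOW(C)={b,c}
[2]
  B→c b S: FOLLOW(S) ⊇ FOLLOW(B) ⊇ {$,b,c}; new: +{b,c}
  FOLLOW(S)={$,b,c}  FOLLOW(A)={b,c}  FOLLOW(B)={$,b,c}  FOLLOW(C)={b,c}
[3] (stable)
  FOLLOW(S)={$,b,c}  FOLLOW(A)={b,c}  FOLLOW(B)={$,b,c}  FOLLOW(C)={b,c}

FOLLOW(A) = ["b", "c"]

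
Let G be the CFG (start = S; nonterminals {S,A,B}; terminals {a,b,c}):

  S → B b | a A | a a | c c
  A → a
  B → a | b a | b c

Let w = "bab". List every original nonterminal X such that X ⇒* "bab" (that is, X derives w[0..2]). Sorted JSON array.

Convert to CNF:
  S -> B T0 | T1 A | T1 T1 | T2 T2
  A -> a
  B -> T0 T1 | T0 T2 | a
  T0 -> b
  T1 -> a
  T2 -> c

CYK fill — only the sub-triangle for w[0..2]:
  T[0,0] 'b' = {T0}  orig:{}
  T[1,1] 'a' = {A,B,T1}  orig:{A,B}
  T[2,2] 'b' = {T0}  orig:{}
  T[0,1] 'ba' = {B}
  T[1,2] 'ab' = {S}
  T[0,2] 'bab' = {S}

Original NTs in T[0,2] deriving "bab": ["S"]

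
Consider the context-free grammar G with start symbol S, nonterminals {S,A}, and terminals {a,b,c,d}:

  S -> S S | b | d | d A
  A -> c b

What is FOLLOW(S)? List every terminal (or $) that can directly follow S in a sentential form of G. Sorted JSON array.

Compute FIRST by fixpoint:
round 1:
  A via A→c b: +{c}
  S via S→b: +{b}
  S via S→d: +{d}
  FIRST(S)={b,d}  FIRST(A)={c}
round 2: — fixpoint
  FIRST(S)={b,d}  FIRST(A)={c}

Compute FOLLOW by fixpoint:
seed FOLLOW(S) with $
pass 1:
  S→S S: FOLLOW(S) ⊇ FIRST(S) = {b,d}; new: +{b,d}
  S→d A: FOLLOW(A) ⊇ FOLLOW(S) ⊇ {$,b,d}; new: +{$,b,d}
  FOLLOW(S)={$,b,d}  FOLLOW(A)={$,b,d}
pass 2: (no change)
  FOLLOW(S)={$,b,d}  FOLLOW(A)={$,b,d}

FOLLOW(S) = ["$", "b", "d"]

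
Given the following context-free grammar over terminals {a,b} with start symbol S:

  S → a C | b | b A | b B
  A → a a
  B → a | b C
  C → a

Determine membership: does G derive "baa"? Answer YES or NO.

CNF form of G:
  S -> T0 C | T1 A | T1 B | b
  A -> T0 T0
  B -> T1 C | a
  C -> a
  T0 -> a
  T1 -> b

CYK table (by increasing span):
  T[0,0] 'b' = {S,T1}  orig:{S}
  T[1,1] 'a' = {B,C,T0}  orig:{B,C}
  T[2,2] 'a' = {B,C,T0}  orig:{B,C}
  T[0,1] 'ba' = {B,S}
  T[1,2] 'aa' = {A,S}
  T[0,2] 'baa' = {S}

S ∈ T[0,2] ⇒ YES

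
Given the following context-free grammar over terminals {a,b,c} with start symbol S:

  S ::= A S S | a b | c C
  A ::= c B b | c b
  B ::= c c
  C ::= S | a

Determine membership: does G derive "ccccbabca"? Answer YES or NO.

CNF form of G:
  S -> A X5 | T0 C | T2 T1
  A -> T0 T1 | T0 X3
  B -> T0 T0
  C -> A X4 | T0 C | T2 T1 | a
  T0 -> c
  T1 -> b
  T2 -> a
  X3 -> B T1
  X4 -> S S
  X5 -> S S

Fill CYK table bottom-up:
  cell(0,0) c: {T0}  orig:{}
  cell(1,1) c: {T0}  orig:{}
  cell(2,2) c: {T0}  orig:{}
  cell(3,3) c: {T0}  orig:{}
  cell(4,4) b: {T1}  orig:{}
  cell(5,5) a: {C,T2}  orig:{C}
  cell(6,6) b: {T1}  orig:{}
  cell(7,7) c: {T0}  orig:{}
  cell(8,8) a: {C,T2}  orig:{C}
  cell(0,1) cc: {B}
  cell(1,2) cc: {B}
  cell(2,3) cc: {B}
  cell(3,4) cb: {A}
  cell(4,5) ba: ∅
  cell(5,6) ab: {C,S}
  cell(6,7) bc: ∅
  cell(7,8) ca: {C,S}
  cell(0,2) ccc: ∅
  cell(1,3) ccc: ∅
  cell(2,4) ccb: {X3}  orig:{}
  cell(3,5) cba: ∅
  cell(4,6) bab: ∅
  cell(5,7) abc: ∅
  cell(6,8) bca: ∅
  cell(0,3) cccc: ∅
  cell(1,4) cccb: {A}
  cell(2,5) ccba: ∅
  cell(3,6) cbab: ∅
  cell(4,7) babc: ∅
  cell(5,8) abca: {X4,X5}  orig:{}
  cell(0,4) ccccb: ∅
  cell(1,5) cccba: ∅
  cell(2,6) ccbab: ∅
  cell(3,7) cbabc: ∅
  cell(4,8) babca: ∅
  cell(0,5) ccccba: ∅
  cell(1,6) cccbab: ∅
  cell(2,7) ccbabc: ∅
  cell(3,8) cbabca: {C,S}
  cell(0,6) ccccbab: ∅
  cell(1,7) cccbabc: ∅
  cell(2,8) ccbabca: {C,S}
  cell(0,7) ccccbabc: ∅
  cell(1,8) cccbabca: {C,S}
  cell(0,8) ccccbabca: {C,S}

S ∈ T[0,8] ⇒ YES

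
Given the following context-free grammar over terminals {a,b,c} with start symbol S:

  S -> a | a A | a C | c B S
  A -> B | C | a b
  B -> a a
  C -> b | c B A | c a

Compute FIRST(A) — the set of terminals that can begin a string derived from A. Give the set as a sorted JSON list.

FIRST iteration:
pass 1:
  A via A→a b: +{a}
  B via B→a a: +{a}
  C via C→b: +{b}
  C via C→c B A: +{c}
  S via S→a: +{a}
  S via S→c B S: +{c}
  FIRST(S)={a,c}  FIRST(A)={a}  FIRST(B)={a}  FIRST(C)={b,c}
pass 2:
  A via A→C: +{b,c}
  FIRST(S)={a,c}  FIRST(A)={a,b,c}  FIRST(B)={a}  FIRST(C)={b,c}
pass 3: — fixpoint
  FIRST(S)={a,c}  FIRST(A)={a,b,c}  FIRST(B)={a}  FIRST(C)={b,c}

FIRST(A) = ["a", "b", "c"]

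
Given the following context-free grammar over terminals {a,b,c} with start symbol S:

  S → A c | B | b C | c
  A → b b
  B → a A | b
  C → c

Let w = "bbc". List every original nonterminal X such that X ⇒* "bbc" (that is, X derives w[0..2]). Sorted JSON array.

CNF form of G:
  S -> A T2 | T0 C | T1 A | b | c
  A -> T0 T0
  B -> T1 A | b
  C -> c
  T0 -> b
  T1 -> a
  T2 -> c

CYK table (by increasing span) (cells [i..j] with 0 ≤ i ≤ j ≤ 2 only):
  cell(0,0) b: {B,S,T0}  orig:{B,S}
  cell(1,1) b: {B,S,T0}  orig:{B,S}
  cell(2,2) c: {C,S,T2}  orig:{C,S}
  cell(0,1) bb: {A}
  cell(1,2) bc: {S}
  cell(0,2) bbc: {S}

Original NTs in T[0,2] deriving "bbc": ["S"]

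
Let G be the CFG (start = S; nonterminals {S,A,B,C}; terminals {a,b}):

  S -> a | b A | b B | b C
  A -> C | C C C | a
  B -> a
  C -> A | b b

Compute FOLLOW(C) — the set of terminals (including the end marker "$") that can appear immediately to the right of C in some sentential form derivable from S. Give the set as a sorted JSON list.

Compute FIRST by fixpoint:
pass 1:
  A via A→a: +{a}
  B via B→a: +{a}
  C via C→A: +{a}
  C via C→b b: +{b}
  S via S→a: +{a}
  S via S→b A: +{b}
  FIRST(S)={a,b}  FIRST(A)={a}  FIRST(B)={a}  FIRST(C)={a,b}
pass 2:
  A via A→C: +{b}
  FIRST(S)={a,b}  FIRST(A)={a,b}  FIRST(B)={a}  FIRST(C)={a,b}
pass 3: — fixpoint
  FIRST(S)={a,b}  FIRST(A)={a,b}  FIRST(B)={a}  FIRST(C)={a,b}

FOLLOW sets:
initialize: $ ∈ FOLLOW(S)
pass 1:
  A→C C C: FOLLOW(C) ⊇ FIRST(C) = {a,b}; new: +{a,b}
  C→A: FOLLOW(A) ⊇ FOLLOW(C) ⊇ {a,b}; new: +{a,b}
  S→b A: FOLLOW(A) ⊇ FOLLOW(S) ⊇ {$}; new: +{$}
  S→b B: FOLLOW(B) ⊇ FOLLOW(S) ⊇ {$}; new: +{$}
  S→b C: FOLLOW(C) ⊇ FOLLOW(S) ⊇ {$}; new: +{$}
  S: {$}  A: {$,a,b}  B: {$}  C: {$,a,b}
pass 2: — fixpoint
  S: {$}  A: {$,a,b}  B: {$}  C: {$,a,b}

FOLLOW(C) = ["$", "a", "b"]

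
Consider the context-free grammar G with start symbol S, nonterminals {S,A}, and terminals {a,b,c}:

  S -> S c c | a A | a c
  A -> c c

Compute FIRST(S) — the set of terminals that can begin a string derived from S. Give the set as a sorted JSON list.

FIRST sets, iterate to fixpoint:
pass 1:
  A via A→c c: +{c}
  S via S→a A: +{a}
  FIRST[S]={a}  FIRST[A]={c}
pass 2: (no change)
  FIRST[S]={a}  FIRST[A]={c}

FIRST(S) = ["a"]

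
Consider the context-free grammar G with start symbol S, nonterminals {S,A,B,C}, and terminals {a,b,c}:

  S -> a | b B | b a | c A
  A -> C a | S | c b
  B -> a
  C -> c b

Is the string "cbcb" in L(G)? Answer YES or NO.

CNF form of G:
  S -> T1 B | T1 T0 | T2 A | a
  A -> C T0 | T1 B | T1 T0 | T2 A | T2 T1 | a
  B -> a
  C -> T2 T1
  T0 -> a
  T1 -> b
  T2 -> c

Fill CYK table bottom-up:
  cell(0,0) c: {T2}  orig:{}
  cell(1,1) b: {T1}  orig:{}
  cell(2,2) c: {T2}  orig:{}
  cell(3,3) b: {T1}  orig:{}
  cell(0,1) cb: {A,C}
  cell(1,2) bc: ∅
  cell(2,3) cb: {A,C}
  cell(0,2) cbc: ∅
  cell(1,3) bcb: ∅
  cell(0,3) cbcb: ∅

S ∉ T[0,3] ⇒ NO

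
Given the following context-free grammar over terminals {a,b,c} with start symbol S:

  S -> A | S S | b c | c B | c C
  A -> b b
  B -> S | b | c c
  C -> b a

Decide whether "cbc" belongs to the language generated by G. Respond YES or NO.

Convert to CNF:
  S -> S S | T0 T0 | T0 T1 | T1 B | T1 C
  A -> T0 T0
  B -> S S | T0 T0 | T0 T1 | T1 B | T1 C | T1 T1 | b
  C -> T0 T2
  T0 -> b
  T1 -> c
  T2 -> a

CYK fill:
  [0..0]={T1}  "c"  orig:{}
  [1..1]={B,T0}  "b"  orig:{B}
  [2..2]={T1}  "c"  orig:{}
  [0..1]={B,S}  "cb"
  [1..2]={B,S}  "bc"
  [0..2]={B,S}  "cbc"

S ∈ T[0,2] ⇒ YES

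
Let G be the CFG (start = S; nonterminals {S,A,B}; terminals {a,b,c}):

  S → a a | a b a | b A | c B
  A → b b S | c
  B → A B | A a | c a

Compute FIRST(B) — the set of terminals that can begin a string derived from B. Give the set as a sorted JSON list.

FIRST iteration:
round 1:
  A via A→b b S: +{b}
  A via A→c: +{c}
  B via B→A B: +{b,c}
  S via S→a a: +{a}
  S via S→b A: +{b}
  S via S→c B: +{c}
  FIRST[S]={a,b,c}  FIRST[A]={b,c}  FIRST[B]={b,c}
round 2: (no change)
  FIRST[S]={a,b,c}  FIRST[A]={b,c}  FIRST[B]={b,c}

FIRST(B) = ["b", "c"]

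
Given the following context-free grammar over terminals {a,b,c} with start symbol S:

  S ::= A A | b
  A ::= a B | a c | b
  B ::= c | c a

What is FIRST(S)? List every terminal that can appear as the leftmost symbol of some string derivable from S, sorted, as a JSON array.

Compute FIRST by fixpoint:
iter 1:
  A via A→a B: +{a}
  A via A→b: +{b}
  B via B→c: +{c}
  S via S→A A: +{a,b}
  S: {a,b}  A: {a,b}  B: {c}
iter 2: (stable)
  S: {a,b}  A: {a,b}  B: {c}

FIRST(S) = ["a", "b"]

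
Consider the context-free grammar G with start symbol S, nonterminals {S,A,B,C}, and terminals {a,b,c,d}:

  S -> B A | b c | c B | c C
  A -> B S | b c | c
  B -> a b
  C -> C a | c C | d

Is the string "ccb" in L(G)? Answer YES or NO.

CNF form of G:
  S -> B A | T0 T1 | T1 B | T1 C
  A -> B S | T0 T1 | c
  B -> T2 T0
  C -> C T2 | T1 C | d
  T0 -> b
  T1 -> c
  T2 -> a

CYK table (by increasing span):
  T[0,0] 'c' = {A,T1}  orig:{A}
  T[1,1] 'c' = {A,T1}  orig:{A}
  T[2,2] 'b' = {T0}  orig:{}
  T[0,1] 'cc' = ∅
  T[1,2] 'cb' = ∅
  T[0,2] 'ccb' = ∅

S ∉ T[0,2] ⇒ NO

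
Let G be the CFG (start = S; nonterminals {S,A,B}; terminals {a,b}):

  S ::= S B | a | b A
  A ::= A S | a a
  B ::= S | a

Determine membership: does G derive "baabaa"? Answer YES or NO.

Convert to CNF:
  S -> S B | T1 A | a
  A -> A S | T0 T0
  B -> S B | T1 A | a
  T0 -> a
  T1 -> b

CYK table (by increasing span):
  cell(0,0) b: {T1}  orig:{}
  cell(1,1) a: {B,S,T0}  orig:{B,S}
  cell(2,2) a: {B,S,T0}  orig:{B,S}
  cell(3,3) b: {T1}  orig:{}
  cell(4,4) a: {B,S,T0}  orig:{B,S}
  cell(5,5) a: {B,S,T0}  orig:{B,S}
  cell(0,1) ba: ∅
  cell(1,2) aa: {A,B,S}
  cell(2,3) ab: ∅
  cell(3,4) ba: ∅
  cell(4,5) aa: {A,B,S}
  cell(0,2) baa: {B,S}
  cell(1,3) aab: ∅
  cell(2,4) aba: ∅
  cell(3,5) baa: {B,S}
  cell(0,3) baab: ∅
  cell(1,4) aaba: ∅
  cell(2,5) abaa: {B,S}
  cell(0,4) baaba: ∅
  cell(1,5) aabaa: {A,B,S}
  cell(0,5) baabaa: {B,S}

S ∈ T[0,5] ⇒ YES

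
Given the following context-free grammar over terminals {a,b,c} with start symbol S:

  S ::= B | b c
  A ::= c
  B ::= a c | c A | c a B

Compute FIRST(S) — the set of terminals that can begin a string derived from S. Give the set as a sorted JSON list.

FIRST sets, iterate to fixpoint:
round 1:
  A via A→c: +{c}
  B via B→a c: +{a}
  B via B→c A: +{c}
  S via S→B: +{a,c}
  S via S→b c: +{b}
  FIRST(S)={a,b,c}  FIRST(A)={c}  FIRST(B)={a,c}
round 2: (stable)
  FIRST(S)={a,b,c}  FIRST(A)={c}  FIRST(B)={a,c}

FIRST(S) = ["a", "b", "c"]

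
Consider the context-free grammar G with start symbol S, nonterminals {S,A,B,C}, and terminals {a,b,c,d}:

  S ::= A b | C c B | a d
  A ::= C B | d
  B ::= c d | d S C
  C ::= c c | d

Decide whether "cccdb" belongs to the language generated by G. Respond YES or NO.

Convert to CNF:
  S -> A T2 | C X5 | T3 T1
  A -> C B | d
  B -> T0 T1 | T1 X4
  C -> T0 T0 | d
  T0 -> c
  T1 -> d
  T2 -> b
  T3 -> a
  X4 -> S C
  X5 -> T0 B

CYK table (by increasing span):
  T[0,0] 'c' = {T0}  orig:{}
  T[1,1] 'c' = {T0}  orig:{}
  T[2,2] 'c' = {T0}  orig:{}
  T[3,3] 'd' = {A,C,T1}  orig:{A,C}
  T[4,4] 'b' = {T2}  orig:{}
  T[0,1] 'cc' = {C}
  T[1,2] 'cc' = {C}
  T[2,3] 'cd' = {B}
  T[3,4] 'db' = {S}
  T[0,2] 'ccc' = ∅
  T[1,3] 'ccd' = {X5}  orig:{}
  T[2,4] 'cdb' = ∅
  T[0,3] 'cccd' = {A}
  T[1,4] 'ccdb' = ∅
  T[0,4] 'cccdb' = {S}

S ∈ T[0,4] ⇒ YES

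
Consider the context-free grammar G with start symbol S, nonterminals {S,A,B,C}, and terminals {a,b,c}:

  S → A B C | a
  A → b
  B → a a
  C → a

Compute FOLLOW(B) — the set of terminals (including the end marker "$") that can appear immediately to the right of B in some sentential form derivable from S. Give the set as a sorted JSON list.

FIRST sets, iterate to fixpoint:
iter 1:
  A via A→b: +{b}
  B via B→a a: +{a}
  C via C→a: +{a}
  S via S→A B C: +{b}
  S via S→a: +{a}
  FIRST(S)={a,b}  FIRST(A)={b}  FIRST(B)={a}  FIRST(C)={a}
iter 2: (stable)
  FIRST(S)={a,b}  FIRST(A)={b}  FIRST(B)={a}  FIRST(C)={a}

FOLLOW sets:
FOLLOW(S) := {$}
round 1:
  S→A B C: FOLLOW(A) ⊇ FIRST(B) = {a}; new: +{a}
  S→A B C: FOLLOW(B) ⊇ FIRST(C) = {a}; new: +{a}
  S→A B C: FOLLOW(C) ⊇ FOLLOW(S) ⊇ {$}; new: +{$}
  FOLLOW[S]={$}  FOLLOW[A]={a}  FOLLOW[B]={a}  FOLLOW[C]={$}
round 2: (no change)
  FOLLOW[S]={$}  FOLLOW[A]={a}  FOLLOW[B]={a}  FOLLOW[C]={$}

FOLLOW(B) = ["a"]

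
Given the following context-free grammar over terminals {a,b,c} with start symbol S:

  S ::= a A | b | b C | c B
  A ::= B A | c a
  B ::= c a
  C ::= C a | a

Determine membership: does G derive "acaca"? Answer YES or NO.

CNF form of G:
  S -> T0 B | T1 A | T2 C | b
  A -> B A | T0 T1
  B -> T0 T1
  C -> C T1 | a
  T0 -> c
  T1 -> a
  T2 -> b

CYK fill:
  T[0,0] 'a' = {C,T1}  orig:{C}
  T[1,1] 'c' = {T0}  orig:{}
  T[2,2] 'a' = {C,T1}  orig:{C}
  T[3,3] 'c' = {T0}  orig:{}
  T[4,4] 'a' = {C,T1}  orig:{C}
  T[0,1] 'ac' = ∅
  T[1,2] 'ca' = {A,B}
  T[2,3] 'ac' = ∅
  T[3,4] 'ca' = {A,B}
  T[0,2] 'aca' = {S}
  T[1,3] 'cac' = ∅
  T[2,4] 'aca' = {S}
  T[0,3] 'acac' = ∅
  T[1,4] 'caca' = {A}
  T[0,4] 'acaca' = {S}

S ∈ T[0,4] ⇒ YES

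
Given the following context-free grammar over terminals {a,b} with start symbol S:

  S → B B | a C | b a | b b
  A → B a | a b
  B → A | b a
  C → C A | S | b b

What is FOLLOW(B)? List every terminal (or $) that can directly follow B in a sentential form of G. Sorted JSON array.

Compute FIRST by fixpoint:
iter 1:
  A via A→a b: +{a}
  B via B→A: +{a}
  B via B→b a: +{b}
  C via C→b b: +{b}
  S via S→B B: +{a,b}
  FIRST(S)={a,b}  FIRST(A)={a}  FIRST(B)={a,b}  FIRST(C)={b}
iter 2:
  A via A→B a: +{b}
  C via C→S: +{a}
  FIRST(S)={a,b}  FIRST(A)={a,b}  FIRST(B)={a,b}  FIRST(C)={a,b}
iter 3: (no change)
  FIRST(S)={a,b}  FIRST(A)={a,b}  FIRST(B)={a,b}  FIRST(C)={a,b}

Compute FOLLOW by fixpoint:
seed FOLLOW(S) with $
round 1:
  A→B a: FOLLOW(B) ⊇ FIRST(a) = {a}; new: +{a}
  B→A: FOLLOW(A) ⊇ FOLLOW(B) ⊇ {a}; new: +{a}
  C→C A: FOLLOW(C) ⊇ FIRST(A) = {a,b}; new: +{a,b}
  C→C A: FOLLOW(A) ⊇ FOLLOW(C) ⊇ {a,b}; new: +{b}
  C→S: FOLLOW(S) ⊇ FOLLOW(C) ⊇ {a,b}; new: +{a,b}
  S→B B: FOLLOW(B) ⊇ FIRST(B) = {a,b}; new: +{b}
  S→B B: FOLLOW(B) ⊇ FOLLOW(S) ⊇ {$,a,b}; new: +{$}
  S→a C: FOLLOW(C) ⊇ FOLLOW(S) ⊇ {$,a,b}; new: +{$}
  FOLLOW[S]={$,a,b}  FOLLOW[A]={a,b}  FOLLOW[B]={$,a,b}  FOLLOW[C]={$,a,b}
round 2:
  B→A: FOLLOW(A) ⊇ FOLLOW(B) ⊇ {$,a,b}; new: +{$}
  FOLLOW[S]={$,a,b}  FOLLOW[A]={$,a,b}  FOLLOW[B]={$,a,b}  FOLLOW[C]={$,a,b}
round 3: — fixpoint
  FOLLOW[S]={$,a,b}  FOLLOW[A]={$,a,b}  FOLLOW[B]={$,a,b}  FOLLOW[C]={$,a,b}

FOLLOW(B) = ["$", "a", "b"]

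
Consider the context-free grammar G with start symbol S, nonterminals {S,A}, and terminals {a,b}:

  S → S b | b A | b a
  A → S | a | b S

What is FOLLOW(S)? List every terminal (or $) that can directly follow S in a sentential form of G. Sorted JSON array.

FIRST iteration:
[1]
  A via A→a: +{a}
  A via A→b S: +{b}
  S via S→b A: +{b}
  FIRST[S]={b}  FIRST[A]={a,b}
[2] — fixpoint
  FIRST[S]={b}  FIRST[A]={a,b}

FOLLOW iteration:
initialize: $ ∈ FOLLOW(S)
[1]
  S→S b: FOLLOW(S) ⊇ FIRST(b) = {b}; new: +{b}
  S→b A: FOLLOW(A) ⊇ FOLLOW(S) ⊇ {$,b}; new: +{$,b}
  S: {$,b}  A: {$,b}
[2] (no change)
  S: {$,b}  A: {$,b}

FOLLOW(S) = ["$", "b"]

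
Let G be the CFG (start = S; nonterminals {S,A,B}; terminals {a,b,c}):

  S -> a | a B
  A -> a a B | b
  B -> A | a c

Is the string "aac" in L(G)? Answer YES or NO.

CNF form of G:
  S -> T0 B | a
  A -> T0 X2 | b
  B -> T0 T1 | T0 X3 | b
  T0 -> a
  T1 -> c
  X2 -> T0 B
  X3 -> T0 B

CYK table (by increasing span):
  cell(0,0) a: {S,T0}  orig:{S}
  cell(1,1) a: {S,T0}  orig:{S}
  cell(2,2) c: {T1}  orig:{}
  cell(0,1) aa: ∅
  cell(1,2) ac: {B}
  cell(0,2) aac: {S,X2,X3}  orig:{S}

S ∈ T[0,2] ⇒ YES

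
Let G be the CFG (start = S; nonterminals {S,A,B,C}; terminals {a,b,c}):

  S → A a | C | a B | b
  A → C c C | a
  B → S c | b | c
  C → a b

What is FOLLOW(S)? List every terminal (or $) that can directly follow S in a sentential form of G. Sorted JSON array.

FIRST sets, iterate to fixpoint:
[1]
  A via A→a: +{a}
  B via B→b: +{b}
  B via B→c: +{c}
  C via C→a b: +{a}
  S via S→A a: +{a}
  S via S→b: +{b}
  S: {a,b}  A: {a}  B: {b,c}  C: {a}
[2]
  B via B→S c: +{a}
  S: {a,b}  A: {a}  B: {a,b,c}  C: {a}
[3] (stable)
  S: {a,b}  A: {a}  B: {a,b,c}  C: {a}

FOLLOW iteration:
seed FOLLOW(S) with $
iter 1:
  A→C c C: FOLLOW(C) ⊇ FIRST(c) = {c}; new: +{c}
  B→S c: FOLLOW(S) ⊇ FIRST(c) = {c}; new: +{c}
  S→A a: FOLLOW(A) ⊇ FIRST(a) = {a}; new: +{a}
  S→C: FOLLOW(C) ⊇ FOLLOW(S) ⊇ {$,c}; new: +{$}
  S→a B: FOLLOW(B) ⊇ FOLLOW(S) ⊇ {$,c}; new: +{$,c}
  FOLLOW(S)={$,c}  FOLLOW(A)={a}  FOLLOW(B)={$,c}  FOLLOW(C)={$,c}
iter 2:
  A→C c C: FOLLOW(C) ⊇ FOLLOW(A) ⊇ {a}; new: +{a}
  FOLLOW(S)={$,c}  FOLLOW(A)={a}  FOLLOW(B)={$,c}  FOLLOW(C)={$,a,c}
iter 3: (stable)
  FOLLOW(S)={$,c}  FOLLOW(A)={a}  FOLLOW(B)={$,c}  FOLLOW(C)={$,a,c}

FOLLOW(S) = ["$", "c"]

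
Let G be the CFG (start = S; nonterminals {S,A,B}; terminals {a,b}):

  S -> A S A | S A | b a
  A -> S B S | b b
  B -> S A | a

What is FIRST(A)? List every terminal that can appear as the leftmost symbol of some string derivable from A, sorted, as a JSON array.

FIRST iteration:
pass 1:
  A via A→b b: +{b}
  B via B→a: +{a}
  S via S→A S A: +{b}
  S: {b}  A: {b}  B: {a}
pass 2:
  B via B→S A: +{b}
  S: {b}  A: {b}  B: {a,b}
pass 3: (no change)
  S: {b}  A: {b}  B: {a,b}

FIRST(A) = ["b"]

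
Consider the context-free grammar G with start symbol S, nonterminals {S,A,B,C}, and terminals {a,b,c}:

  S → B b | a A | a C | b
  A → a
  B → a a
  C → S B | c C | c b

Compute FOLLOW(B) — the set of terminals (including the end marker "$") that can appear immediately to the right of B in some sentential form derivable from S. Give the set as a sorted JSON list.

Compute FIRST by fixpoint:
iter 1:
  A via A→a: +{a}
  B via B→a a: +{a}
  C via C→c C: +{c}
  S via S→B b: +{a}
  S via S→b: +{b}
  FIRST(S)={a,b}  FIRST(A)={a}  FIRST(B)={a}  FIRST(C)={c}
iter 2:
  C via C→S B: +{a,b}
  FIRST(S)={a,b}  FIRST(A)={a}  FIRST(B)={a}  FIRST(C)={a,b,c}
iter 3: (no change)
  FIRST(S)={a,b}  FIRST(A)={a}  FIRST(B)={a}  FIRST(C)={a,b,c}

FOLLOW sets:
FOLLOW(S) := {$}
[1]
  C→S B: FOLLOW(S) ⊇ FIRST(B) = {a}; new: +{a}
  S→B b: FOLLOW(B) ⊇ FIRST(b) = {b}; new: +{b}
  S→a A: FOLLOW(A) ⊇ FOLLOW(S) ⊇ {$,a}; new: +{$,a}
  S→a C: FOLLOW(C) ⊇ FOLLOW(S) ⊇ {$,a}; new: +{$,a}
  FOLLOW[S]={$,a}  FOLLOW[A]={$,a}  FOLLOW[B]={b}  FOLLOW[C]={$,a}
[2]
  C→S B: FOLLOW(B) ⊇ FOLLOW(C) ⊇ {$,a}; new: +{$,a}
  FOLLOW[S]={$,a}  FOLLOW[A]={$,a}  FOLLOW[B]={$,a,b}  FOLLOW[C]={$,a}
[3] — fixpoint
  FOLLOW[S]={$,a}  FOLLOW[A]={$,a}  FOLLOW[B]={$,a,b}  FOLLOW[C]={$,a}

FOLLOW(B) = ["$", "a", "b"]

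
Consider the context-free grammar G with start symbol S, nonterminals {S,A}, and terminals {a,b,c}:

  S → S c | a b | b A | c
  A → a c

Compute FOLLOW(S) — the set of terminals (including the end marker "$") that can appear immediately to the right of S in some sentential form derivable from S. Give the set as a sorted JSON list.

FIRST iteration:
[1]
  A via A→a c: +{a}
  S via S→a b: +{a}
  S via S→b A: +{b}
  S via S→c: +{c}
  S: {a,b,c}  A: {a}
[2] (no change)
  S: {a,b,c}  A: {a}

FOLLOW iteration:
FOLLOW(S) := {$}
pass 1:
  S→S c: FOLLOW(S) ⊇ FIRST(c) = {c}; new: +{c}
  S→b A: FOLLOW(A) ⊇ FOLLOW(S) ⊇ {$,c}; new: +{$,c}
  FOLLOW[S]={$,c}  FOLLOW[A]={$,c}
pass 2: — fixpoint
  FOLLOW[S]={$,c}  FOLLOW[A]={$,c}

FOLLOW(S) = ["$", "c"]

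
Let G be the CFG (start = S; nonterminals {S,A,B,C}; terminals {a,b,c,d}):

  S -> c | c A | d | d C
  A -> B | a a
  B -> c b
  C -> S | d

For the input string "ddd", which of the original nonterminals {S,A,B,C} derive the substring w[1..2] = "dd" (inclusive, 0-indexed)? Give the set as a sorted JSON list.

Convert to CNF:
  S -> T1 A | T3 C | c | d
  A -> T0 T0 | T1 T2
  B -> T1 T2
  C -> T1 A | T3 C | c | d
  T0 -> a
  T1 -> c
  T2 -> b
  T3 -> d

Fill CYK table bottom-up — only the sub-triangle for w[1..2]:
  T[1,1] 'd' = {C,S,T3}  orig:{C,S}
  T[2,2] 'd' = {C,S,T3}  orig:{C,S}
  T[1,2] 'dd' = {C,S}

Original NTs in T[1,2] deriving "dd": ["C", "S"]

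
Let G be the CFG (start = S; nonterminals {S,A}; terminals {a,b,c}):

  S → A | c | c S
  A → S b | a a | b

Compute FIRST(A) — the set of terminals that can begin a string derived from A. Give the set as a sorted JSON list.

FIRST sets, iterate to fixpoint:
pass 1:
  A via A→a a: +{a}
  A via A→b: +{b}
  S via S→A: +{a,b}
  S via S→c: +{c}
  FIRST[S]={a,b,c}  FIRST[A]={a,b}
pass 2:
  A via A→S b: +{c}
  FIRST[S]={a,b,c}  FIRST[A]={a,b,c}
pass 3: (stable)
  FIRST[S]={a,b,c}  FIRST[A]={a,b,c}

FIRST(A) = ["a", "b", "c"]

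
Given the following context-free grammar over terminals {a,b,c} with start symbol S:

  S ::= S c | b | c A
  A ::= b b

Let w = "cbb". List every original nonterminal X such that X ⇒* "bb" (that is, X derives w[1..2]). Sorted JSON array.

CNF form of G:
  S -> S T1 | T1 A | b
  A -> T0 T0
  T0 -> b
  T1 -> c

Fill CYK table bottom-up, restricted to cells inside w[1..2]:
  T[1,1] 'b' = {S,T0}  orig:{S}
  T[2,2] 'b' = {S,T0}  orig:{S}
  T[1,2] 'bb' = {A}

Original NTs in T[1,2] deriving "bb": ["A"]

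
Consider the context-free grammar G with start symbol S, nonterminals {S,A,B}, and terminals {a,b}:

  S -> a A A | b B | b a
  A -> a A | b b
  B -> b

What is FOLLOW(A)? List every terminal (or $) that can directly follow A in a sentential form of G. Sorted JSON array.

Compute FIRST by fixpoint:
pass 1:
  A via A→a A: +{a}
  A via A→b b: +{b}
  B via B→b: +{b}
  S via S→a A A: +{a}
  S via S→b B: +{b}
  FIRST(S)={a,b}  FIRST(A)={a,b}  FIRST(B)={b}
pass 2: — fixpoint
  FIRST(S)={a,b}  FIRST(A)={a,b}  FIRST(B)={b}

FOLLOW sets:
seed FOLLOW(S) with $
[1]
  S→a A A: FOLLOW(A) ⊇ FIRST(A) = {a,b}; new: +{a,b}
  S→a A A: FOLLOW(A) ⊇ FOLLOW(S) ⊇ {$}; new: +{$}
  S→b B: FOLLOW(B) ⊇ FOLLOW(S) ⊇ {$}; new: +{$}
  S: {$}  A: {$,a,b}  B: {$}
[2] (no change)
  S: {$}  A: {$,a,b}  B: {$}

FOLLOW(A) = ["$", "a", "b"]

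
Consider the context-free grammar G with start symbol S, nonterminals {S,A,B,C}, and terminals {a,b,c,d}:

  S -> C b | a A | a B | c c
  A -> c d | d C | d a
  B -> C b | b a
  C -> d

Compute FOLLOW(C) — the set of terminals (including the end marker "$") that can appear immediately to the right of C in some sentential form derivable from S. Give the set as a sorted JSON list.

FIRST iteration:
iter 1:
  A via A→c d: +{c}
  A via A→d C: +{d}
  B via B→b a: +{b}
  C via C→d: +{d}
  S via S→C b: +{d}
  S via S→a A: +{a}
  S via S→c c: +{c}
  FIRST[S]={a,c,d}  FIRST[A]={c,d}  FIRST[B]={b}  FIRST[C]={d}
iter 2:
  B via B→C b: +{d}
  FIRST[S]={a,c,d}  FIRST[A]={c,d}  FIRST[B]={b,d}  FIRST[C]={d}
iter 3: (stable)
  FIRST[S]={a,c,d}  FIRST[A]={c,d}  FIRST[B]={b,d}  FIRST[C]={d}

FOLLOW iteration:
FOLLOW(S) := {$}
iter 1:
  B→C b: FOLLOW(C) ⊇ FIRST(b) = {b}; new: +{b}
  S→a A: FOLLOW(A) ⊇ FOLLOW(S) ⊇ {$}; new: +{$}
  S→a B: FOLLOW(B) ⊇ FOLLOW(S) ⊇ {$}; new: +{$}
  FOLLOW(S)={$}  FOLLOW(A)={$}  FOLLOW(B)={$}  FOLLOW(C)={b}
iter 2:
  A→d C: FOLLOW(C) ⊇ FOLLOW(A) ⊇ {$}; new: +{$}
  FOLLOW(S)={$}  FOLLOW(A)={$}  FOLLOW(B)={$}  FOLLOW(C)={$,b}
iter 3: done
  FOLLOW(S)={$}  FOLLOW(A)={$}  FOLLOW(B)={$}  FOLLOW(C)={$,b}

FOLLOW(C) = ["$", "b"]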